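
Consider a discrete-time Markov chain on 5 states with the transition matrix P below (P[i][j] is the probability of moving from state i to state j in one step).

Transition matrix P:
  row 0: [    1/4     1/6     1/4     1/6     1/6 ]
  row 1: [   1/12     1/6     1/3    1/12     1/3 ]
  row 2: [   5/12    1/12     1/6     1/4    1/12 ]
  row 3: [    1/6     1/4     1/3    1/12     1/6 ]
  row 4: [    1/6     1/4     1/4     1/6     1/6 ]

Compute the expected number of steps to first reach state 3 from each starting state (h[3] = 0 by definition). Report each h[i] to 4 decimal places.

First-step conditioning: h[3] = 0; for i ≠ 3, h[i] = 1 + Σ_k P[i][k]·h[k].
  h[0] = 1 + 1/4·h[0] + 1/6·h[1] + 1/4·h[2] + 1/6·h[4]
  h[1] = 1 + 1/12·h[0] + 1/6·h[1] + 1/3·h[2] + 1/3·h[4]
  h[2] = 1 + 5/12·h[0] + 1/12·h[1] + 1/6·h[2] + 1/12·h[4]
  h[4] = 1 + 1/6·h[0] + 1/4·h[1] + 1/4·h[2] + 1/6·h[4]
Solving the 4×4 linear system over states ≠ 3 gives exactly h = [22308/3871, 24036/3871, 20448/3871, 0, 22452/3871] (h[3] = 0 is the target).

h = [5.7629, 6.2092, 5.2824, 0.0000, 5.8001]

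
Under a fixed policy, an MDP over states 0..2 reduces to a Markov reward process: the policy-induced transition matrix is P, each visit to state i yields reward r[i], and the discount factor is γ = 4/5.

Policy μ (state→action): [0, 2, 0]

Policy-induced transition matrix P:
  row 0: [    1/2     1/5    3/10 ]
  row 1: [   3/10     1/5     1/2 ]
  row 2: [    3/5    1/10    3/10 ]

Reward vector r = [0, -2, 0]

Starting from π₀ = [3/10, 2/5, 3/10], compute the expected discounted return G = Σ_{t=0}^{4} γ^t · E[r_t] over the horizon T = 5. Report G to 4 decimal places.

t=0: π = [0.3000, 0.4000, 0.3000], E[r] = -0.8000, γ^t·E[r] = -0.800000, running G = -0.800000
t=1: π = [0.4500, 0.1700, 0.3800], E[r] = -0.3400, γ^t·E[r] = -0.272000, running G = -1.072000
t=2: π = [0.5040, 0.1620, 0.3340], E[r] = -0.3240, γ^t·E[r] = -0.207360, running G = -1.279360
t=3: π = [0.5010, 0.1666, 0.3324], E[r] = -0.3332, γ^t·E[r] = -0.170598, running G = -1.449958
t=4: π = [0.4999, 0.1668, 0.3333], E[r] = -0.3335, γ^t·E[r] = -0.136610, running G = -1.586568

G = -1.5866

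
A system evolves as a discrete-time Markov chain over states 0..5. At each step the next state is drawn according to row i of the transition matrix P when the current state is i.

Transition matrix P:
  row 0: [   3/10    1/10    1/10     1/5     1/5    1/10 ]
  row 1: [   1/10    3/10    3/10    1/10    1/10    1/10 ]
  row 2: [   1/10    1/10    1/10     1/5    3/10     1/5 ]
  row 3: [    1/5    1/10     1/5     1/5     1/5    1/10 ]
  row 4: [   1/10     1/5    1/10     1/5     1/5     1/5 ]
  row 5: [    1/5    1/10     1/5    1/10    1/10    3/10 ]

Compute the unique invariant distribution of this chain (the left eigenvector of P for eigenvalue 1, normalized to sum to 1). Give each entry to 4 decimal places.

π = [0.1671, 0.1481, 0.1633, 0.1683, 0.1847, 0.1685]

Balance equations π_j = Σ_i π_i·P[i][j]:
  π_0 = 3/10·π_0 + 1/10·π_1 + 1/10·π_2 + 1/5·π_3 + 1/10·π_4 + 1/5·π_5
  π_1 = 1/10·π_0 + 3/10·π_1 + 1/10·π_2 + 1/10·π_3 + 1/5·π_4 + 1/10·π_5
  π_2 = 1/10·π_0 + 3/10·π_1 + 1/10·π_2 + 1/5·π_3 + 1/10·π_4 + 1/5·π_5
  π_3 = 1/5·π_0 + 1/10·π_1 + 1/5·π_2 + 1/5·π_3 + 1/5·π_4 + 1/10·π_5
  π_4 = 1/5·π_0 + 1/10·π_1 + 3/10·π_2 + 1/5·π_3 + 1/5·π_4 + 1/10·π_5
  normalize: π_0 + π_1 + π_2 + π_3 + π_4 + π_5 = 1
Solving the linear system gives exactly π = [5403/32333, 684/4619, 5280/32333, 5443/32333, 853/4619, 5448/32333].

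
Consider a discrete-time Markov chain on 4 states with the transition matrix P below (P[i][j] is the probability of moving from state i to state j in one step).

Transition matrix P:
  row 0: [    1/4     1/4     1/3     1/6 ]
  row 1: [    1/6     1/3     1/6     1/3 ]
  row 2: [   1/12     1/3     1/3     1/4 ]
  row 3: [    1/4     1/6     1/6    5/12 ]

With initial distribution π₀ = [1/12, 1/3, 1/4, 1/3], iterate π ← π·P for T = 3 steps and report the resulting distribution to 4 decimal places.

π = [0.1890, 0.2655, 0.2374, 0.3081]

t=0: π = [0.0833, 0.3333, 0.2500, 0.3333]
t=1: π = [0.1806, 0.2708, 0.2222, 0.3264]
t=2: π = [0.1904, 0.2639, 0.2338, 0.3119]
t=3: π = [0.1890, 0.2655, 0.2374, 0.3081]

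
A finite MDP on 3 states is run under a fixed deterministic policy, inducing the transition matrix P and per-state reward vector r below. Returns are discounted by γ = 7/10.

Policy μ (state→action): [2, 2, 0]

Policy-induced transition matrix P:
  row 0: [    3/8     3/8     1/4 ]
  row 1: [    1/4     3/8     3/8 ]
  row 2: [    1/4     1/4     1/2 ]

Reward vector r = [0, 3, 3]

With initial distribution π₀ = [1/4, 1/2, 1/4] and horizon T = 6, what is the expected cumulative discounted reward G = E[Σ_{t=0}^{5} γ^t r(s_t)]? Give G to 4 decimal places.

G = 6.4199

t=0: π = [0.2500, 0.5000, 0.2500], E[r] = 2.2500, γ^t·E[r] = 2.250000, running G = 2.250000
t=1: π = [0.2813, 0.3438, 0.3750], E[r] = 2.1563, γ^t·E[r] = 1.509375, running G = 3.759375
t=2: π = [0.2852, 0.3281, 0.3867], E[r] = 2.1445, γ^t·E[r] = 1.050820, running G = 4.810195
t=3: π = [0.2856, 0.3267, 0.3877], E[r] = 2.1431, γ^t·E[r] = 0.735072, running G = 5.545267
t=4: π = [0.2857, 0.3265, 0.3878], E[r] = 2.1429, γ^t·E[r] = 0.514506, running G = 6.059773
t=5: π = [0.2857, 0.3265, 0.3878], E[r] = 2.1429, γ^t·E[r] = 0.360151, running G = 6.419924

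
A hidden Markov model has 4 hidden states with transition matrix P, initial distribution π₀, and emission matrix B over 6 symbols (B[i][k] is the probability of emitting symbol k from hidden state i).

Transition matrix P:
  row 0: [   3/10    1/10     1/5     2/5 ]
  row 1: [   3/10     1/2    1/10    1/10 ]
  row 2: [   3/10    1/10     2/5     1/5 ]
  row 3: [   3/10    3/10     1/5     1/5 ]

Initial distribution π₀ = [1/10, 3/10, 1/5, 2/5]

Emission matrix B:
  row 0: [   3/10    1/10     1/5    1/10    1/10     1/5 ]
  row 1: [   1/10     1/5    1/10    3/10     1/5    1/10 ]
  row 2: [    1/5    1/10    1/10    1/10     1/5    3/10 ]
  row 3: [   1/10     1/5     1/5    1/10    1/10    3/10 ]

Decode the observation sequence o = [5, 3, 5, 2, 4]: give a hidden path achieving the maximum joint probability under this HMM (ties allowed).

path = [3, 1, 0, 3, 1]

t=0: δ = [2.000e-02, 3.000e-02, 6.000e-02, 1.200e-01]  (obs o_0=5)
t=1: δ = [3.600e-03, 1.080e-02, 2.400e-03, 2.400e-03]  ψ = [3, 3, 2, 3]  (obs o_1=3)
t=2: δ = [6.480e-04, 5.400e-04, 3.240e-04, 4.320e-04]  ψ = [1, 1, 1, 0]  (obs o_2=5)
t=3: δ = [3.888e-05, 2.700e-05, 1.296e-05, 5.184e-05]  ψ = [0, 1, 0, 0]  (obs o_3=2)
t=4: δ = [1.555e-06, 3.110e-06, 2.074e-06, 1.555e-06]  ψ = [3, 3, 3, 0]  (obs o_4=4)
backtrack: best end state = 1; path = [3, 1, 0, 3, 1]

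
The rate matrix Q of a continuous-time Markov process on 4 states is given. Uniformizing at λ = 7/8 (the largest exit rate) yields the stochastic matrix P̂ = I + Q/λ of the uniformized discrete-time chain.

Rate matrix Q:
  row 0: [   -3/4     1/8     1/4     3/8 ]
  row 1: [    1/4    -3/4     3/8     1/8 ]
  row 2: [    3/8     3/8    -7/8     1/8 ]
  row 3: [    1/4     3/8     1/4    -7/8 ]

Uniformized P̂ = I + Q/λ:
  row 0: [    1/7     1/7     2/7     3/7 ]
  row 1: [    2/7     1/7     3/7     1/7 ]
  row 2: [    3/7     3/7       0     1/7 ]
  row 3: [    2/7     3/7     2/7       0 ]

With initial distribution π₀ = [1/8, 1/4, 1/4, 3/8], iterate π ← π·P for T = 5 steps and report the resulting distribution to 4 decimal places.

π = [0.2820, 0.2717, 0.2512, 0.1950]

t=0: π = [0.1250, 0.2500, 0.2500, 0.3750]
t=1: π = [0.3036, 0.3214, 0.2500, 0.1250]
t=2: π = [0.2781, 0.2500, 0.2602, 0.2117]
t=3: π = [0.2832, 0.2777, 0.2471, 0.1921]
t=4: π = [0.2806, 0.2683, 0.2548, 0.1963]
t=5: π = [0.2820, 0.2717, 0.2512, 0.1950]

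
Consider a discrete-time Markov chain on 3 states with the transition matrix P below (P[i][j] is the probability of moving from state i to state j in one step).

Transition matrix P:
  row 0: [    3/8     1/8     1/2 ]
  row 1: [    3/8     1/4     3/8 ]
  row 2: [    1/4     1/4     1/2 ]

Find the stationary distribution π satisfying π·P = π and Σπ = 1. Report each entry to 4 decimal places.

Balance equations π_j = Σ_i π_i·P[i][j]:
  π_0 = 3/8·π_0 + 3/8·π_1 + 1/4·π_2
  π_1 = 1/8·π_0 + 1/4·π_1 + 1/4·π_2
  normalize: π_0 + π_1 + π_2 = 1
Solving the linear system gives exactly π = [6/19, 4/19, 9/19].

π = [0.3158, 0.2105, 0.4737]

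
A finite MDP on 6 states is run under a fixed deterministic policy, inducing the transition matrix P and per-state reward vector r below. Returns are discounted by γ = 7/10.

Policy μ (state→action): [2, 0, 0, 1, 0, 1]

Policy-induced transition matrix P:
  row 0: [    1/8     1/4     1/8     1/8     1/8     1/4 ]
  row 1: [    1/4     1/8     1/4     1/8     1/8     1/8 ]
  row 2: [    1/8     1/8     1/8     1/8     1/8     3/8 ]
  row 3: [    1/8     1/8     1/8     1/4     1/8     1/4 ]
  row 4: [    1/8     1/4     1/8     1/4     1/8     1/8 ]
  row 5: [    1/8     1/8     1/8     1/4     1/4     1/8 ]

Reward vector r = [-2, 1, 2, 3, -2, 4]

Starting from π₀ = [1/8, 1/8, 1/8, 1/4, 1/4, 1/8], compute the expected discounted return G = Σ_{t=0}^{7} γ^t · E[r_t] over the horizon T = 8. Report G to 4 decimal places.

G = 3.6024

t=0: π = [0.1250, 0.1250, 0.1250, 0.2500, 0.2500, 0.1250], E[r] = 0.8750, γ^t·E[r] = 0.875000, running G = 0.875000
t=1: π = [0.1406, 0.1719, 0.1406, 0.2031, 0.1406, 0.2031], E[r] = 1.3125, γ^t·E[r] = 0.918750, running G = 1.793750
t=2: π = [0.1465, 0.1602, 0.1465, 0.1934, 0.1504, 0.2031], E[r] = 1.2520, γ^t·E[r] = 0.613457, running G = 2.407207
t=3: π = [0.1450, 0.1621, 0.1450, 0.1934, 0.1504, 0.2041], E[r] = 1.2578, γ^t·E[r] = 0.431430, running G = 2.838637
t=4: π = [0.1453, 0.1619, 0.1453, 0.1935, 0.1505, 0.2036], E[r] = 1.2556, γ^t·E[r] = 0.301459, running G = 3.140095
t=5: π = [0.1452, 0.1620, 0.1452, 0.1934, 0.1504, 0.2037], E[r] = 1.2561, γ^t·E[r] = 0.211104, running G = 3.351200
t=6: π = [0.1452, 0.1620, 0.1452, 0.1934, 0.1505, 0.2036], E[r] = 1.2560, γ^t·E[r] = 0.147762, running G = 3.498962
t=7: π = [0.1452, 0.1620, 0.1452, 0.1934, 0.1505, 0.2036], E[r] = 1.2560, γ^t·E[r] = 0.103435, running G = 3.602397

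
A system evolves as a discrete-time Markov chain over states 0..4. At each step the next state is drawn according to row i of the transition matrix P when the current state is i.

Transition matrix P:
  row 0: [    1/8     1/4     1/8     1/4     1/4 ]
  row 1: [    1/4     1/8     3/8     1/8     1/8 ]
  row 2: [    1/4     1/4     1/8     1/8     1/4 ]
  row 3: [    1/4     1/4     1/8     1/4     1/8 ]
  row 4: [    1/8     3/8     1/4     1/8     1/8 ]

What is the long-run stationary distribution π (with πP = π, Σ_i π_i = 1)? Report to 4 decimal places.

π = [0.2026, 0.2418, 0.2075, 0.1718, 0.1763]

Balance equations π_j = Σ_i π_i·P[i][j]:
  π_0 = 1/8·π_0 + 1/4·π_1 + 1/4·π_2 + 1/4·π_3 + 1/8·π_4
  π_1 = 1/4·π_0 + 1/8·π_1 + 1/4·π_2 + 1/4·π_3 + 3/8·π_4
  π_2 = 1/8·π_0 + 3/8·π_1 + 1/8·π_2 + 1/8·π_3 + 1/4·π_4
  π_3 = 1/4·π_0 + 1/8·π_1 + 1/8·π_2 + 1/4·π_3 + 1/8·π_4
  normalize: π_0 + π_1 + π_2 + π_3 + π_4 = 1
Solving the linear system gives exactly π = [1045/5157, 1247/5157, 1070/5157, 886/5157, 101/573].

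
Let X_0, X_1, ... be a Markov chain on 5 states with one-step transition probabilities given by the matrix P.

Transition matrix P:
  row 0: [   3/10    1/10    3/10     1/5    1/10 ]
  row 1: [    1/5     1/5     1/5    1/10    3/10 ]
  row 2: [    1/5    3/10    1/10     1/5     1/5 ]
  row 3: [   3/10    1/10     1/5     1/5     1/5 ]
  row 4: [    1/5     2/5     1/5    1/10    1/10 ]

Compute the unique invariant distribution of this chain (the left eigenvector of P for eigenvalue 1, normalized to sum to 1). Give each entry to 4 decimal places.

π = [0.2400, 0.2162, 0.2036, 0.1604, 0.1797]

Balance equations π_j = Σ_i π_i·P[i][j]:
  π_0 = 3/10·π_0 + 1/5·π_1 + 1/5·π_2 + 3/10·π_3 + 1/5·π_4
  π_1 = 1/10·π_0 + 1/5·π_1 + 3/10·π_2 + 1/10·π_3 + 2/5·π_4
  π_2 = 3/10·π_0 + 1/5·π_1 + 1/10·π_2 + 1/5·π_3 + 1/5·π_4
  π_3 = 1/5·π_0 + 1/10·π_1 + 1/5·π_2 + 1/5·π_3 + 1/10·π_4
  normalize: π_0 + π_1 + π_2 + π_3 + π_4 = 1
Solving the linear system gives exactly π = [211/879, 2281/10548, 179/879, 47/293, 1895/10548].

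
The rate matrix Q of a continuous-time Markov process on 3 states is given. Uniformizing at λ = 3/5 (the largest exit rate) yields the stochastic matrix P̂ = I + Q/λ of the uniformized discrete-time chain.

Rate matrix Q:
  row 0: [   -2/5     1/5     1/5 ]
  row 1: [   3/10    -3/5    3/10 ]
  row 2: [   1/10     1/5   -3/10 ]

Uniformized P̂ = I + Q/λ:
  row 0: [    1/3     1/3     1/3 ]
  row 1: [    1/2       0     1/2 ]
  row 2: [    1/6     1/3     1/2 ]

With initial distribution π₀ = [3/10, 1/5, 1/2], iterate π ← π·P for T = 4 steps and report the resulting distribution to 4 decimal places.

π = [0.3004, 0.2494, 0.4502]

t=0: π = [0.3000, 0.2000, 0.5000]
t=1: π = [0.2833, 0.2667, 0.4500]
t=2: π = [0.3028, 0.2444, 0.4528]
t=3: π = [0.2986, 0.2519, 0.4495]
t=4: π = [0.3004, 0.2494, 0.4502]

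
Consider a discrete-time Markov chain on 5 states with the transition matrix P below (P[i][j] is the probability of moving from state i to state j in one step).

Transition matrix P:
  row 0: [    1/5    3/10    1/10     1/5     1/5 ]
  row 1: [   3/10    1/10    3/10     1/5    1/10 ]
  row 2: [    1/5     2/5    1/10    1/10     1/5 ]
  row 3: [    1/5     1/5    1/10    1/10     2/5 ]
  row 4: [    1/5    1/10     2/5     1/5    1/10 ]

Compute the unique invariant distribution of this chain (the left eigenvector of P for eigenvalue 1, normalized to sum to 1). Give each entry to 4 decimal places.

π = [0.2221, 0.2213, 0.2017, 0.1635, 0.1914]

Balance equations π_j = Σ_i π_i·P[i][j]:
  π_0 = 1/5·π_0 + 3/10·π_1 + 1/5·π_2 + 1/5·π_3 + 1/5·π_4
  π_1 = 3/10·π_0 + 1/10·π_1 + 2/5·π_2 + 1/5·π_3 + 1/10·π_4
  π_2 = 1/10·π_0 + 3/10·π_1 + 1/10·π_2 + 1/10·π_3 + 2/5·π_4
  π_3 = 1/5·π_0 + 1/5·π_1 + 1/10·π_2 + 1/10·π_3 + 1/5·π_4
  normalize: π_0 + π_1 + π_2 + π_3 + π_4 = 1
Solving the linear system gives exactly π = [785/3534, 391/1767, 2851/14136, 2311/14136, 451/2356].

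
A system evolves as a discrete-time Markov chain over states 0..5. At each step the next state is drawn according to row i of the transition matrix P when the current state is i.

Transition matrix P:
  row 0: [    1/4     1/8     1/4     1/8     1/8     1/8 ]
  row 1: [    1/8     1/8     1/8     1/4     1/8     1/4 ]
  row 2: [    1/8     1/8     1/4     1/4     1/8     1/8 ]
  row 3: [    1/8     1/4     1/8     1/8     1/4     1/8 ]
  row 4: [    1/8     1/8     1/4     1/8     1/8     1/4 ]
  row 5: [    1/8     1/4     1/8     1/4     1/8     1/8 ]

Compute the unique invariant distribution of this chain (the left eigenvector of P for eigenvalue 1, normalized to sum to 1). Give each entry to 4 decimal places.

Balance equations π_j = Σ_i π_i·P[i][j]:
  π_0 = 1/4·π_0 + 1/8·π_1 + 1/8·π_2 + 1/8·π_3 + 1/8·π_4 + 1/8·π_5
  π_1 = 1/8·π_0 + 1/8·π_1 + 1/8·π_2 + 1/4·π_3 + 1/8·π_4 + 1/4·π_5
  π_2 = 1/4·π_0 + 1/8·π_1 + 1/4·π_2 + 1/8·π_3 + 1/4·π_4 + 1/8·π_5
  π_3 = 1/8·π_0 + 1/4·π_1 + 1/4·π_2 + 1/8·π_3 + 1/8·π_4 + 1/4·π_5
  π_4 = 1/8·π_0 + 1/8·π_1 + 1/8·π_2 + 1/4·π_3 + 1/8·π_4 + 1/8·π_5
  normalize: π_0 + π_1 + π_2 + π_3 + π_4 + π_5 = 1
Solving the linear system gives exactly π = [1/7, 1817/10731, 660/3577, 97/511, 76/511, 1768/10731].

π = [0.1429, 0.1693, 0.1845, 0.1898, 0.1487, 0.1648]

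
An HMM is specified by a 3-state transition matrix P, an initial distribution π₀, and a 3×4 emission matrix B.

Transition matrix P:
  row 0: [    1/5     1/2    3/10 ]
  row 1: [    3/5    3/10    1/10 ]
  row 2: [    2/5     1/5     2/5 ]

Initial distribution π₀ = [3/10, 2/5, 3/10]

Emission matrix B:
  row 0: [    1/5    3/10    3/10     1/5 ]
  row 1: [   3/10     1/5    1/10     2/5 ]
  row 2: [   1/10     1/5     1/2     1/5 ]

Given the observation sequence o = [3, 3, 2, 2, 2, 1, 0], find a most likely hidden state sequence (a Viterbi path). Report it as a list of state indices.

path = [1, 0, 2, 2, 2, 0, 1]

t=0: δ = [6.000e-02, 1.600e-01, 6.000e-02]  (obs o_0=3)
t=1: δ = [1.920e-02, 1.920e-02, 4.800e-03]  ψ = [1, 1, 2]  (obs o_1=3)
t=2: δ = [3.456e-03, 9.600e-04, 2.880e-03]  ψ = [1, 0, 0]  (obs o_2=2)
t=3: δ = [3.456e-04, 1.728e-04, 5.760e-04]  ψ = [2, 0, 2]  (obs o_3=2)
t=4: δ = [6.912e-05, 1.728e-05, 1.152e-04]  ψ = [2, 0, 2]  (obs o_4=2)
t=5: δ = [1.382e-05, 6.912e-06, 9.216e-06]  ψ = [2, 0, 2]  (obs o_5=1)
t=6: δ = [8.294e-07, 2.074e-06, 4.147e-07]  ψ = [1, 0, 0]  (obs o_6=0)
backtrack: best end state = 1; path = [1, 0, 2, 2, 2, 0, 1]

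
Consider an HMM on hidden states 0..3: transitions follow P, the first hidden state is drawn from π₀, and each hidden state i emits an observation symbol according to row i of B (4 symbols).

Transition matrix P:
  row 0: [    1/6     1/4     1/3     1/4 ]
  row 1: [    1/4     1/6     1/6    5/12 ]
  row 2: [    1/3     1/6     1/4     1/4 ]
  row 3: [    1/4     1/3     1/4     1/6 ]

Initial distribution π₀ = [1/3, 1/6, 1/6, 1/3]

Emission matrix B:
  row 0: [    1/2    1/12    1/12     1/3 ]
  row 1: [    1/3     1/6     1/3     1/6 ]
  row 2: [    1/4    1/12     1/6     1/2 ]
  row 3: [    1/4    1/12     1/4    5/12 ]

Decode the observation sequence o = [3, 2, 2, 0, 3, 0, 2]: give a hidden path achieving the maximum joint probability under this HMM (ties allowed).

path = [3, 1, 3, 0, 2, 0, 1]

t=0: δ = [1.111e-01, 2.778e-02, 8.333e-02, 1.389e-01]  (obs o_0=3)
t=1: δ = [2.894e-03, 1.543e-02, 6.173e-03, 6.944e-03]  ψ = [3, 3, 0, 0]  (obs o_1=2)
t=2: δ = [3.215e-04, 8.573e-04, 4.287e-04, 1.608e-03]  ψ = [1, 1, 1, 1]  (obs o_2=2)
t=3: δ = [2.009e-04, 1.786e-04, 1.005e-04, 8.931e-05]  ψ = [3, 3, 3, 1]  (obs o_3=0)
t=4: δ = [1.488e-05, 8.372e-06, 3.349e-05, 3.101e-05]  ψ = [1, 0, 0, 1]  (obs o_4=3)
t=5: δ = [5.582e-06, 3.445e-06, 2.093e-06, 2.093e-06]  ψ = [2, 3, 2, 2]  (obs o_5=0)
t=6: δ = [7.752e-08, 4.651e-07, 3.101e-07, 3.589e-07]  ψ = [0, 0, 0, 1]  (obs o_6=2)
backtrack: best end state = 1; path = [3, 1, 3, 0, 2, 0, 1]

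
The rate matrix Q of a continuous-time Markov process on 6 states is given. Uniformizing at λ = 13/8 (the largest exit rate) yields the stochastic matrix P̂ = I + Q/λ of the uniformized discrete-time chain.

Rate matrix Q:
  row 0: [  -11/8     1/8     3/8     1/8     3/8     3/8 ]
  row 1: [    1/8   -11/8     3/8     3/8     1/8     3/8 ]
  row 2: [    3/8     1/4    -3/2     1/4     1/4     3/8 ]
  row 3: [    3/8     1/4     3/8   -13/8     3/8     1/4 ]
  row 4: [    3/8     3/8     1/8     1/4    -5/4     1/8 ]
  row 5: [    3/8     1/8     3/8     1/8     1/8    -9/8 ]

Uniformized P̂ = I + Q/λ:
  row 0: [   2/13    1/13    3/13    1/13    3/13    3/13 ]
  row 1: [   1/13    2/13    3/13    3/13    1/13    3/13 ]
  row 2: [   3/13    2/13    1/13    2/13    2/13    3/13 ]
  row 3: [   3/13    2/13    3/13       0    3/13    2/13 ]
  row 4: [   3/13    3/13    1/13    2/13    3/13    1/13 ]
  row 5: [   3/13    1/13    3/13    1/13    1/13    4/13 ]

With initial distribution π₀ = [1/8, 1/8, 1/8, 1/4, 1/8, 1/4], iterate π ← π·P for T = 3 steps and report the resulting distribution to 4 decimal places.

π = [0.1951, 0.1349, 0.1787, 0.1146, 0.1635, 0.2132]

t=0: π = [0.1250, 0.1250, 0.1250, 0.2500, 0.1250, 0.2500]
t=1: π = [0.2019, 0.1346, 0.1923, 0.0962, 0.1635, 0.2115]
t=2: π = [0.1945, 0.1346, 0.1760, 0.1176, 0.1627, 0.2145]
t=3: π = [0.1951, 0.1349, 0.1787, 0.1146, 0.1635, 0.2132]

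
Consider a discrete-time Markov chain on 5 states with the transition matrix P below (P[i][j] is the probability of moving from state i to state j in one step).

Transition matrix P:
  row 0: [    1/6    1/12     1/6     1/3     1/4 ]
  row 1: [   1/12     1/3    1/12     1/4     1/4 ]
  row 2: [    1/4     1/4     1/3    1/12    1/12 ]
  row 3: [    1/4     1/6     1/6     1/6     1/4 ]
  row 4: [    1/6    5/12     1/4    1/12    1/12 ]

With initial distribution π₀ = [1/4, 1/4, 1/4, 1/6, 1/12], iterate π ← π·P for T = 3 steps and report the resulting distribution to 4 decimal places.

t=0: π = [0.2500, 0.2500, 0.2500, 0.1667, 0.0833]
t=1: π = [0.1806, 0.2292, 0.1944, 0.2014, 0.1944]
t=2: π = [0.1806, 0.2546, 0.1962, 0.1834, 0.1852]
t=3: π = [0.1771, 0.2567, 0.1936, 0.1862, 0.1864]

π = [0.1771, 0.2567, 0.1936, 0.1862, 0.1864]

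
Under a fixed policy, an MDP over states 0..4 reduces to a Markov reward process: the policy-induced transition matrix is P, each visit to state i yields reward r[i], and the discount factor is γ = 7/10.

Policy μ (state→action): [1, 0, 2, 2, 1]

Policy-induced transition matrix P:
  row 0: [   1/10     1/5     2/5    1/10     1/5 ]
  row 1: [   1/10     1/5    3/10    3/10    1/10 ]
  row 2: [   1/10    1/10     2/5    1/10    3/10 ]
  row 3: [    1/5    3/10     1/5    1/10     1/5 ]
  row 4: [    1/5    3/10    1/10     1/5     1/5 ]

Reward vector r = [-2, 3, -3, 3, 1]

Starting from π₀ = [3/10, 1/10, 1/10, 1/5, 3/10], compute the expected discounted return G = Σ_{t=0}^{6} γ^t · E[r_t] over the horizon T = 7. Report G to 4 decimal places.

G = 0.7704

t=0: π = [0.3000, 0.1000, 0.1000, 0.2000, 0.3000], E[r] = 0.3000, γ^t·E[r] = 0.300000, running G = 0.300000
t=1: π = [0.1500, 0.2400, 0.2600, 0.1500, 0.2000], E[r] = 0.2900, γ^t·E[r] = 0.203000, running G = 0.503000
t=2: π = [0.1350, 0.2090, 0.2860, 0.1680, 0.2020], E[r] = 0.2050, γ^t·E[r] = 0.100450, running G = 0.603450
t=3: π = [0.1370, 0.2084, 0.2849, 0.1620, 0.2077], E[r] = 0.1902, γ^t·E[r] = 0.065239, running G = 0.668689
t=4: π = [0.1370, 0.2085, 0.2845, 0.1625, 0.2077], E[r] = 0.1932, γ^t·E[r] = 0.046375, running G = 0.715064
t=5: π = [0.1370, 0.2086, 0.2844, 0.1625, 0.2076], E[r] = 0.1936, γ^t·E[r] = 0.032531, running G = 0.747595
t=6: π = [0.1370, 0.2086, 0.2844, 0.1625, 0.2076], E[r] = 0.1936, γ^t·E[r] = 0.022774, running G = 0.770369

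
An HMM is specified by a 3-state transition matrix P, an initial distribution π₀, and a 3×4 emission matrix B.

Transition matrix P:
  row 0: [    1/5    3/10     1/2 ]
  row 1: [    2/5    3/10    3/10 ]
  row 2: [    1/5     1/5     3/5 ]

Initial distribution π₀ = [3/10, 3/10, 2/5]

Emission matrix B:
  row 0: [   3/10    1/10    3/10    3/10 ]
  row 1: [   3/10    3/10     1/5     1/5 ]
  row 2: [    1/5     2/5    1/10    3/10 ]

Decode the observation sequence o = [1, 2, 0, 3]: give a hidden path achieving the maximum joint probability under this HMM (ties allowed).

path = [2, 2, 2, 2]

t=0: δ = [3.000e-02, 9.000e-02, 1.600e-01]  (obs o_0=1)
t=1: δ = [1.080e-02, 6.400e-03, 9.600e-03]  ψ = [1, 2, 2]  (obs o_1=2)
t=2: δ = [7.680e-04, 9.720e-04, 1.152e-03]  ψ = [1, 0, 2]  (obs o_2=0)
t=3: δ = [1.166e-04, 5.832e-05, 2.074e-04]  ψ = [1, 1, 2]  (obs o_3=3)
backtrack: best end state = 2; path = [2, 2, 2, 2]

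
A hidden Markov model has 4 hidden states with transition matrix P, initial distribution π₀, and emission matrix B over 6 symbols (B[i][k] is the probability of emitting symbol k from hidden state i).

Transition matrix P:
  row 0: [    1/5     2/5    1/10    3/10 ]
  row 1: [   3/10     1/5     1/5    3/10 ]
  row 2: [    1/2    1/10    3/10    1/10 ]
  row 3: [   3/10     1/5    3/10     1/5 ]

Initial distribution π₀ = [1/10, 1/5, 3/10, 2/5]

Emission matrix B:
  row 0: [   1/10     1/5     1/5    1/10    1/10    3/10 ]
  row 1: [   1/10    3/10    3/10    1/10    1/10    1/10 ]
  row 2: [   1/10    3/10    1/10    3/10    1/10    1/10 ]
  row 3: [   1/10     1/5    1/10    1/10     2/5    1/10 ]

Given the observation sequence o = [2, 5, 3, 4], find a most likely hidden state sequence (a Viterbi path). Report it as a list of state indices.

t=0: δ = [2.000e-02, 6.000e-02, 3.000e-02, 4.000e-02]  (obs o_0=2)
t=1: δ = [5.400e-03, 1.200e-03, 1.200e-03, 1.800e-03]  ψ = [1, 1, 1, 1]  (obs o_1=5)
t=2: δ = [1.080e-04, 2.160e-04, 1.620e-04, 1.620e-04]  ψ = [0, 0, 0, 0]  (obs o_2=3)
t=3: δ = [8.100e-06, 4.320e-06, 4.860e-06, 2.592e-05]  ψ = [2, 0, 2, 1]  (obs o_3=4)
backtrack: best end state = 3; path = [1, 0, 1, 3]

path = [1, 0, 1, 3]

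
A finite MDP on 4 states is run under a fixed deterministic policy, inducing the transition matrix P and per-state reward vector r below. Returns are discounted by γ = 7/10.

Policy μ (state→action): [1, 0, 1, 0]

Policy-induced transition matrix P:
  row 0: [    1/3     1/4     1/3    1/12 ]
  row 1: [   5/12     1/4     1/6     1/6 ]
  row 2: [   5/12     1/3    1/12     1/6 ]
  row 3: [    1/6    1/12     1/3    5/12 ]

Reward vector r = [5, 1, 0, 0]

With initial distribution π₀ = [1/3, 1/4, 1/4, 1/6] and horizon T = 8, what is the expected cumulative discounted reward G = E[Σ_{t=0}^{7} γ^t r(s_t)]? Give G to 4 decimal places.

G = 6.1135

t=0: π = [0.3333, 0.2500, 0.2500, 0.1667], E[r] = 1.9167, γ^t·E[r] = 1.916667, running G = 1.916667
t=1: π = [0.3472, 0.2431, 0.2292, 0.1806], E[r] = 1.9792, γ^t·E[r] = 1.385417, running G = 3.302083
t=2: π = [0.3426, 0.2390, 0.2355, 0.1829], E[r] = 1.9520, γ^t·E[r] = 0.956464, running G = 4.258547
t=3: π = [0.3424, 0.2391, 0.2346, 0.1838], E[r] = 1.9511, γ^t·E[r] = 0.669244, running G = 4.927791
t=4: π = [0.3422, 0.2389, 0.2348, 0.1841], E[r] = 1.9498, γ^t·E[r] = 0.468143, running G = 5.395935
t=5: π = [0.3421, 0.2389, 0.2348, 0.1842], E[r] = 1.9495, γ^t·E[r] = 0.327658, running G = 5.723592
t=6: π = [0.3421, 0.2389, 0.2348, 0.1842], E[r] = 1.9494, γ^t·E[r] = 0.229349, running G = 5.952941
t=7: π = [0.3421, 0.2389, 0.2348, 0.1842], E[r] = 1.9494, γ^t·E[r] = 0.160542, running G = 6.113483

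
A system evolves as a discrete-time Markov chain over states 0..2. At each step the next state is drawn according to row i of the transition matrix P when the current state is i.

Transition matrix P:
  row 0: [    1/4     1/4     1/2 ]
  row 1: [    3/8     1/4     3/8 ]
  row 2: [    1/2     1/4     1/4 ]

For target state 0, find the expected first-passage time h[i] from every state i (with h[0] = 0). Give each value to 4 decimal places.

h = [0.0000, 2.4000, 2.1333]

First-step conditioning: h[0] = 0; for i ≠ 0, h[i] = 1 + Σ_k P[i][k]·h[k].
  h[1] = 1 + 1/4·h[1] + 3/8·h[2]
  h[2] = 1 + 1/4·h[1] + 1/4·h[2]
Solving the 2×2 linear system over states ≠ 0 gives exactly h = [0, 12/5, 32/15] (h[0] = 0 is the target).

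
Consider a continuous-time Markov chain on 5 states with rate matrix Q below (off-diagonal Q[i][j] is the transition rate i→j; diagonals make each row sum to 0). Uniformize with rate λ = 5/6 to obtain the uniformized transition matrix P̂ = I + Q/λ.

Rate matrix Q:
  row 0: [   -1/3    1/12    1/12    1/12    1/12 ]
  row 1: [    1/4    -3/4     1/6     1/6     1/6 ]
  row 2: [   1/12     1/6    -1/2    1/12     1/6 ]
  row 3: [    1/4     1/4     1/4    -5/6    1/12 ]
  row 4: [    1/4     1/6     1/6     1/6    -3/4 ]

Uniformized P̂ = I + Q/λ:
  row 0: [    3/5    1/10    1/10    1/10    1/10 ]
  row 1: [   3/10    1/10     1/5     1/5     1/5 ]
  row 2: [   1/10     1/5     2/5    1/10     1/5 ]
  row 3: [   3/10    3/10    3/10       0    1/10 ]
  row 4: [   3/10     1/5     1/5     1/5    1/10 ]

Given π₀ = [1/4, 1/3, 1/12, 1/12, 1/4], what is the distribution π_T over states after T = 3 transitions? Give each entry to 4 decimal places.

t=0: π = [0.2500, 0.3333, 0.0833, 0.0833, 0.2500]
t=1: π = [0.3583, 0.1500, 0.2000, 0.1500, 0.1417]
t=2: π = [0.3675, 0.1642, 0.2192, 0.1142, 0.1350]
t=3: π = [0.3664, 0.1583, 0.2185, 0.1185, 0.1383]

π = [0.3664, 0.1583, 0.2185, 0.1185, 0.1383]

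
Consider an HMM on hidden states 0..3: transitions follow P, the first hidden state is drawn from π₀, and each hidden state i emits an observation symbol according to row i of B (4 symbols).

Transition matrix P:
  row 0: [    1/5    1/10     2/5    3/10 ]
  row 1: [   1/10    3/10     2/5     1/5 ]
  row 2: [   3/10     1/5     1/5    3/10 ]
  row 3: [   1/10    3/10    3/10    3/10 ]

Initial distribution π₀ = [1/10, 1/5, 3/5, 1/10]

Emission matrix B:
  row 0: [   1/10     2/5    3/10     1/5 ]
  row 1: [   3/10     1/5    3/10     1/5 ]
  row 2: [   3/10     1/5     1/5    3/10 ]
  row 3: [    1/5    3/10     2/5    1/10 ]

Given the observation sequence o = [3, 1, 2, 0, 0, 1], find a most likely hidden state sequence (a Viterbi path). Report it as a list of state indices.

path = [2, 0, 3, 1, 2, 0]

t=0: δ = [2.000e-02, 4.000e-02, 1.800e-01, 1.000e-02]  (obs o_0=3)
t=1: δ = [2.160e-02, 7.200e-03, 7.200e-03, 1.620e-02]  ψ = [2, 2, 2, 2]  (obs o_1=1)
t=2: δ = [1.296e-03, 1.458e-03, 1.728e-03, 2.592e-03]  ψ = [0, 3, 0, 0]  (obs o_2=2)
t=3: δ = [5.184e-05, 2.333e-04, 2.333e-04, 1.555e-04]  ψ = [2, 3, 3, 3]  (obs o_3=0)
t=4: δ = [6.998e-06, 2.100e-05, 2.799e-05, 1.400e-05]  ψ = [2, 1, 1, 2]  (obs o_4=0)
t=5: δ = [3.359e-06, 1.260e-06, 1.680e-06, 2.519e-06]  ψ = [2, 1, 1, 2]  (obs o_5=1)
backtrack: best end state = 0; path = [2, 0, 3, 1, 2, 0]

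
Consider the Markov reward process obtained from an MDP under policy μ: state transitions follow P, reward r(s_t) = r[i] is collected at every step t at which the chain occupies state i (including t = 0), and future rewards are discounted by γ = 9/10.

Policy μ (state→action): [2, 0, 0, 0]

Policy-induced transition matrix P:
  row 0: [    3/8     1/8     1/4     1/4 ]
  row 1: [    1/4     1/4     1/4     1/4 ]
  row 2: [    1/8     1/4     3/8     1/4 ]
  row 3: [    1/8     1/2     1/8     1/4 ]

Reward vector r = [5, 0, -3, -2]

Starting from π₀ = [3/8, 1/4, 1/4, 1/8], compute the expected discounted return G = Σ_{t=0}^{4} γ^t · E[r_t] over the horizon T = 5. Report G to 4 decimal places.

G = 0.4458

t=0: π = [0.3750, 0.2500, 0.2500, 0.1250], E[r] = 0.8750, γ^t·E[r] = 0.875000, running G = 0.875000
t=1: π = [0.2500, 0.2344, 0.2656, 0.2500], E[r] = -0.0469, γ^t·E[r] = -0.042188, running G = 0.832813
t=2: π = [0.2168, 0.2813, 0.2520, 0.2500], E[r] = -0.1719, γ^t·E[r] = -0.139219, running G = 0.693594
t=3: π = [0.2144, 0.2854, 0.2502, 0.2500], E[r] = -0.1790, γ^t·E[r] = -0.130458, running G = 0.563135
t=4: π = [0.2143, 0.2857, 0.2500, 0.2500], E[r] = -0.1788, γ^t·E[r] = -0.117292, running G = 0.445843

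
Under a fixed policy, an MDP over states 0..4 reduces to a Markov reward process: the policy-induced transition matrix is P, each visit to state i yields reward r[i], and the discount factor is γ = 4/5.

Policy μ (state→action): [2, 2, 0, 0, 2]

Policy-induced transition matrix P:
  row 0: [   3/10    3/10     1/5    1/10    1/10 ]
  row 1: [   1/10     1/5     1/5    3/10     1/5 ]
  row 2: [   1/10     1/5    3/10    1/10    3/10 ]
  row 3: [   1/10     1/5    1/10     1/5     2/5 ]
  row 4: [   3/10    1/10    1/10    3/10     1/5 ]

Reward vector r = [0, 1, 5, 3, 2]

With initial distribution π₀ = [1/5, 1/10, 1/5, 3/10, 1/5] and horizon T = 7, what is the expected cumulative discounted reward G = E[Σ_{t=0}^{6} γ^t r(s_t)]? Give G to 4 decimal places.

G = 8.7584

t=0: π = [0.2000, 0.1000, 0.2000, 0.3000, 0.2000], E[r] = 2.4000, γ^t·E[r] = 2.400000, running G = 2.400000
t=1: π = [0.1800, 0.2000, 0.1700, 0.1900, 0.2600], E[r] = 2.1400, γ^t·E[r] = 1.712000, running G = 4.112000
t=2: π = [0.1880, 0.1920, 0.1720, 0.2110, 0.2370], E[r] = 2.1590, γ^t·E[r] = 1.381760, running G = 5.493760
t=3: π = [0.1850, 0.1951, 0.1724, 0.2069, 0.2406], E[r] = 2.1590, γ^t·E[r] = 1.105408, running G = 6.599168
t=4: π = [0.1851, 0.1944, 0.1725, 0.2078, 0.2401], E[r] = 2.1606, γ^t·E[r] = 0.884990, running G = 7.484158
t=5: π = [0.1850, 0.1945, 0.1725, 0.2077, 0.2403], E[r] = 2.1605, γ^t·E[r] = 0.707940, running G = 8.192098
t=6: π = [0.1851, 0.1945, 0.1724, 0.2077, 0.2403], E[r] = 2.1605, γ^t·E[r] = 0.566350, running G = 8.758447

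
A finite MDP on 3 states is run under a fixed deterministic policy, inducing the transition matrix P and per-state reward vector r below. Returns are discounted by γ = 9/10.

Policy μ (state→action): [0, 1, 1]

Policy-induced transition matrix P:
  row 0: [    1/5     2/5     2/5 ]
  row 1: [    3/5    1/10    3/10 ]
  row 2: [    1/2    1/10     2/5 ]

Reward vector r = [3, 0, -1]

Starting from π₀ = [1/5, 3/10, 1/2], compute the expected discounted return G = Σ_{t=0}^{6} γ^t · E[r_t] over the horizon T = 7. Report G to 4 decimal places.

t=0: π = [0.2000, 0.3000, 0.5000], E[r] = 0.1000, γ^t·E[r] = 0.100000, running G = 0.100000
t=1: π = [0.4700, 0.1600, 0.3700], E[r] = 1.0400, γ^t·E[r] = 0.936000, running G = 1.036000
t=2: π = [0.3750, 0.2410, 0.3840], E[r] = 0.7410, γ^t·E[r] = 0.600210, running G = 1.636210
t=3: π = [0.4116, 0.2125, 0.3759], E[r] = 0.8589, γ^t·E[r] = 0.626138, running G = 2.262348
t=4: π = [0.3978, 0.2235, 0.3788], E[r] = 0.8146, γ^t·E[r] = 0.534433, running G = 2.796781
t=5: π = [0.4030, 0.2193, 0.3777], E[r] = 0.8314, γ^t·E[r] = 0.490933, running G = 3.287714
t=6: π = [0.4010, 0.2209, 0.3781], E[r] = 0.8250, γ^t·E[r] = 0.438448, running G = 3.726162

G = 3.7262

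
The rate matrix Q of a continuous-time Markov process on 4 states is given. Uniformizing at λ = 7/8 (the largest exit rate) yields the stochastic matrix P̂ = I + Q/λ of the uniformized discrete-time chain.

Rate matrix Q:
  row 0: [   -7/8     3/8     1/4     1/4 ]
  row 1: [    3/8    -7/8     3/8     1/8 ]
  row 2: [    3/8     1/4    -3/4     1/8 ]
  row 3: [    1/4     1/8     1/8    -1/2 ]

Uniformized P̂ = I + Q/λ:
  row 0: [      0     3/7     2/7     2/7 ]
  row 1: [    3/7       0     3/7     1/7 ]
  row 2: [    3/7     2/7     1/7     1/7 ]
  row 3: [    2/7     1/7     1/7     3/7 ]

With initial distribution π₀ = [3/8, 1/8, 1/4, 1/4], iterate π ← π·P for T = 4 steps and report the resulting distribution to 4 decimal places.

t=0: π = [0.3750, 0.1250, 0.2500, 0.2500]
t=1: π = [0.2321, 0.2679, 0.2321, 0.2679]
t=2: π = [0.2908, 0.2041, 0.2526, 0.2526]
t=3: π = [0.2679, 0.2329, 0.2427, 0.2566]
t=4: π = [0.2771, 0.2208, 0.2477, 0.2544]

π = [0.2771, 0.2208, 0.2477, 0.2544]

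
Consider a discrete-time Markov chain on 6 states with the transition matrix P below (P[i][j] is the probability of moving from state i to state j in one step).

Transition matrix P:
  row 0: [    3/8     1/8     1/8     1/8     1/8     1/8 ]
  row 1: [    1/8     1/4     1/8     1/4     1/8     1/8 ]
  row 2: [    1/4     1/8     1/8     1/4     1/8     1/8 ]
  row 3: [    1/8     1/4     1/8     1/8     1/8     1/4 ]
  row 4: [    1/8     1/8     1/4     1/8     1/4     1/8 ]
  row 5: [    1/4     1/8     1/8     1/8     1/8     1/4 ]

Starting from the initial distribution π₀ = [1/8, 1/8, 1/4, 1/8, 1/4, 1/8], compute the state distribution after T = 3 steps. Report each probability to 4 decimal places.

π = [0.2175, 0.1663, 0.1431, 0.1638, 0.1431, 0.1663]

t=0: π = [0.1250, 0.1250, 0.2500, 0.1250, 0.2500, 0.1250]
t=1: π = [0.2031, 0.1563, 0.1563, 0.1719, 0.1563, 0.1563]
t=2: π = [0.2148, 0.1660, 0.1445, 0.1641, 0.1445, 0.1660]
t=3: π = [0.2175, 0.1663, 0.1431, 0.1638, 0.1431, 0.1663]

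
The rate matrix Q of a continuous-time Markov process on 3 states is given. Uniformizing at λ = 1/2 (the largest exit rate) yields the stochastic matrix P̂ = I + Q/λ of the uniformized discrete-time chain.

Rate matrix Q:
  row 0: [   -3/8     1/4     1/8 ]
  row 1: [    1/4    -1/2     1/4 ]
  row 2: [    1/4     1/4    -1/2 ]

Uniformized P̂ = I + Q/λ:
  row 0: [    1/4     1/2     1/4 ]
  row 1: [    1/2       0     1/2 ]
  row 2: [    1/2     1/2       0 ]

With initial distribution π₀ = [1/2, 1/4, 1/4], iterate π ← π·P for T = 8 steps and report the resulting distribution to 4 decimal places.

t=0: π = [0.5000, 0.2500, 0.2500]
t=1: π = [0.3750, 0.3750, 0.2500]
t=2: π = [0.4063, 0.3125, 0.2813]
t=3: π = [0.3984, 0.3438, 0.2578]
t=4: π = [0.4004, 0.3281, 0.2715]
t=5: π = [0.3999, 0.3359, 0.2642]
t=6: π = [0.4000, 0.3320, 0.2679]
t=7: π = [0.4000, 0.3340, 0.2660]
t=8: π = [0.4000, 0.3330, 0.2670]

π = [0.4000, 0.3330, 0.2670]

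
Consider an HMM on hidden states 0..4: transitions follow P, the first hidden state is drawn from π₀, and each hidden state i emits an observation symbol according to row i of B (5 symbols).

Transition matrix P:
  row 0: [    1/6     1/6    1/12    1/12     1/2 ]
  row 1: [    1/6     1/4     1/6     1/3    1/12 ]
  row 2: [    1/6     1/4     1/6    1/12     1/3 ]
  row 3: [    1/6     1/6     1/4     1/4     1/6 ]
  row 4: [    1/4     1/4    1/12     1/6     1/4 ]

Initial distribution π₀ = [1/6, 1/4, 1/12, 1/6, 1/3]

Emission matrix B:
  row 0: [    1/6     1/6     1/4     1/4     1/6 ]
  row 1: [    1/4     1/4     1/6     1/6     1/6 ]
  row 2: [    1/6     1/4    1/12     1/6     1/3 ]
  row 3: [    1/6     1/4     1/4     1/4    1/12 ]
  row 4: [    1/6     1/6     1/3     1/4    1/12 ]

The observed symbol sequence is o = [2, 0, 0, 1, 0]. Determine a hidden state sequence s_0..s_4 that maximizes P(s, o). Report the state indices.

path = [4, 1, 1, 1, 1]

t=0: δ = [4.167e-02, 4.167e-02, 6.944e-03, 4.167e-02, 1.111e-01]  (obs o_0=2)
t=1: δ = [4.630e-03, 6.944e-03, 1.736e-03, 3.086e-03, 4.630e-03]  ψ = [4, 4, 3, 4, 4]  (obs o_1=0)
t=2: δ = [1.929e-04, 4.340e-04, 1.929e-04, 3.858e-04, 3.858e-04]  ψ = [1, 1, 1, 1, 0]  (obs o_2=0)
t=3: δ = [1.608e-05, 2.713e-05, 2.411e-05, 3.617e-05, 1.608e-05]  ψ = [4, 1, 3, 1, 0]  (obs o_3=1)
t=4: δ = [1.005e-06, 1.695e-06, 1.507e-06, 1.507e-06, 1.340e-06]  ψ = [3, 1, 3, 1, 0]  (obs o_4=0)
backtrack: best end state = 1; path = [4, 1, 1, 1, 1]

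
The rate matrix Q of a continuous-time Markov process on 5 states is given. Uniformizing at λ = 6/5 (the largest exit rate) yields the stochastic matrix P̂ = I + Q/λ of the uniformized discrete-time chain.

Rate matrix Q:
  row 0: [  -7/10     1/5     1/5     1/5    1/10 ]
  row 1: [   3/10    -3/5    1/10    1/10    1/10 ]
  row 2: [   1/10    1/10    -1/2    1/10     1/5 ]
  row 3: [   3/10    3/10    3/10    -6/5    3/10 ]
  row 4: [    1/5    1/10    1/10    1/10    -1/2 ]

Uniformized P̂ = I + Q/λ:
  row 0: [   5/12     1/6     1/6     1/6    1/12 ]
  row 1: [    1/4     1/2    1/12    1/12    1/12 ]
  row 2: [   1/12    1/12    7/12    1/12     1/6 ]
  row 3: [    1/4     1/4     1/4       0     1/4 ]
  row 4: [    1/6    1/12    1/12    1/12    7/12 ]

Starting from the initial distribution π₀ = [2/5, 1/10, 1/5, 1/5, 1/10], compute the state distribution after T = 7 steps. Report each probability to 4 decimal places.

t=0: π = [0.4000, 0.1000, 0.2000, 0.2000, 0.1000]
t=1: π = [0.2750, 0.1917, 0.2500, 0.1000, 0.1833]
t=2: π = [0.2389, 0.2028, 0.2479, 0.0979, 0.2125]
t=3: π = [0.2308, 0.2041, 0.2435, 0.0951, 0.2266]
t=4: π = [0.2290, 0.2034, 0.2402, 0.0946, 0.2328]
t=5: π = [0.2287, 0.2030, 0.2383, 0.0945, 0.2355]
t=6: π = [0.2288, 0.2027, 0.2373, 0.0945, 0.2367]
t=7: π = [0.2289, 0.2026, 0.2368, 0.0945, 0.2372]

π = [0.2289, 0.2026, 0.2368, 0.0945, 0.2372]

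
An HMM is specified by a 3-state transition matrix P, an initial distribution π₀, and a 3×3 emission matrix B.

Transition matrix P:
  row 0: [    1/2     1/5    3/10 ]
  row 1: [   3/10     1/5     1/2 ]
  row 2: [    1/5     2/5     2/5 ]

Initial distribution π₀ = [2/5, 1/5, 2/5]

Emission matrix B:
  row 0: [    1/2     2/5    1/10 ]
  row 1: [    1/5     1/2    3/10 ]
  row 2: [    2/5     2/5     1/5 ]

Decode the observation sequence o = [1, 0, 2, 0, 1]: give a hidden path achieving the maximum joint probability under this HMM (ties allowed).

path = [2, 2, 1, 2, 1]

t=0: δ = [1.600e-01, 1.000e-01, 1.600e-01]  (obs o_0=1)
t=1: δ = [4.000e-02, 1.280e-02, 2.560e-02]  ψ = [0, 2, 2]  (obs o_1=0)
t=2: δ = [2.000e-03, 3.072e-03, 2.400e-03]  ψ = [0, 2, 0]  (obs o_2=2)
t=3: δ = [5.000e-04, 1.920e-04, 6.144e-04]  ψ = [0, 2, 1]  (obs o_3=0)
t=4: δ = [1.000e-04, 1.229e-04, 9.830e-05]  ψ = [0, 2, 2]  (obs o_4=1)
backtrack: best end state = 1; path = [2, 2, 1, 2, 1]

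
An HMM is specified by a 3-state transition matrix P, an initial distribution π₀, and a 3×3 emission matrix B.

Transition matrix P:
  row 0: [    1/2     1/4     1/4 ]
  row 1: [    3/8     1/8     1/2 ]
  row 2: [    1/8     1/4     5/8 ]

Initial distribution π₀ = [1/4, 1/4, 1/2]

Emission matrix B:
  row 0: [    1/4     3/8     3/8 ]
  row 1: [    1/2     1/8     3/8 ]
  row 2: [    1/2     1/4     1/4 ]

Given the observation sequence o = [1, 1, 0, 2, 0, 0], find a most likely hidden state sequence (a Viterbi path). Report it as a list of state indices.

t=0: δ = [9.375e-02, 3.125e-02, 1.250e-01]  (obs o_0=1)
t=1: δ = [1.758e-02, 3.906e-03, 1.953e-02]  ψ = [0, 2, 2]  (obs o_1=1)
t=2: δ = [2.197e-03, 2.441e-03, 6.104e-03]  ψ = [0, 2, 2]  (obs o_2=0)
t=3: δ = [4.120e-04, 5.722e-04, 9.537e-04]  ψ = [0, 2, 2]  (obs o_3=2)
t=4: δ = [5.364e-05, 1.192e-04, 2.980e-04]  ψ = [1, 2, 2]  (obs o_4=0)
t=5: δ = [1.118e-05, 3.725e-05, 9.313e-05]  ψ = [1, 2, 2]  (obs o_5=0)
backtrack: best end state = 2; path = [2, 2, 2, 2, 2, 2]

path = [2, 2, 2, 2, 2, 2]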